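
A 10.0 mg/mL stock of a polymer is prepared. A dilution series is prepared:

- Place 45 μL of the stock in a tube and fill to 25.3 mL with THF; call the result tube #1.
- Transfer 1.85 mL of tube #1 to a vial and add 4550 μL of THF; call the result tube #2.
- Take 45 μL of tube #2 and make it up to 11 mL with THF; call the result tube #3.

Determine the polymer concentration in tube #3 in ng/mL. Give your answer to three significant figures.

21.0 ng/mL

Step 1: 45 μL brought to 25.3 mL → factor 25300/45 = 562.22
Step 2: 1.85 mL + 4550 μL = 6.4 mL total → factor 6.4/1.85 = 3.4595
Step 3: 45 μL brought to 11 mL → factor 11000/45 = 244.44
Overall dilution factor = 562.22 × 3.4595 × 244.44 = 4.7544 × 10^5
Final = 10.0 mg/mL / 4.7544 × 10^5 = 2.103 × 10^-5 mg/mL = 21.0 ng/mL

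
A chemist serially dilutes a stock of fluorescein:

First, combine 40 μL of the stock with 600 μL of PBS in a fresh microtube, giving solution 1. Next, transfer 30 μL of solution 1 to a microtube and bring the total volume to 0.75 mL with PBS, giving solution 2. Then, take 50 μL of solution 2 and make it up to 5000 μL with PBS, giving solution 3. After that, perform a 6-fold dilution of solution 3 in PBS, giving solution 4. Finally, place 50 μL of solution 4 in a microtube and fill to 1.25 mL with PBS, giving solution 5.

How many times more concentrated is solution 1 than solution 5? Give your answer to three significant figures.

Step 1: 40 μL + 600 μL = 640 μL total → factor 640/40 = 16
Step 2: 30 μL brought to 0.75 mL → factor 750/30 = 25
Step 3: 50 μL brought to 5000 μL → factor 5000/50 = 100
Step 4: 6-fold → factor 6
Step 5: 50 μL brought to 1.25 mL → factor 1250/50 = 25
Dilution factor to solution 1 = 16; to solution 5 = 6 × 10^6
[solution 1]/[solution 5] = (factor to solution 5)/(factor to solution 1) = 6 × 10^6/16 = 3.75 × 10^5

3.75 × 10^5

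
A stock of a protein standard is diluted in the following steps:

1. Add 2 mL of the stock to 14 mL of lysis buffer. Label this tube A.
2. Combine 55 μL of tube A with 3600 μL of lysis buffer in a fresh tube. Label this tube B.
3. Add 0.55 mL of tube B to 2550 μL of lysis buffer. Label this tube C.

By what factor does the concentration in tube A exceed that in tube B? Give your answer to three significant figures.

66.5

Step 1: 2 mL + 14 mL = 16 mL total → factor 16/2 = 8
Step 2: 55 μL + 3600 μL = 3655 μL total → factor 3655/55 = 66.455
Dilution factor to tube A = 8; to tube B = 531.64
[tube A]/[tube B] = (factor to tube B)/(factor to tube A) = 531.64/8 = 66.5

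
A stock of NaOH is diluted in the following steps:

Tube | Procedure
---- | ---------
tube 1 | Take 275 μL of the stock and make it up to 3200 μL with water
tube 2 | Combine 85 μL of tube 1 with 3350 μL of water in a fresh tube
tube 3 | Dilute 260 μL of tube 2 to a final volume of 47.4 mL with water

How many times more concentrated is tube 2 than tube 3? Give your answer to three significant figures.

Step 1: 275 μL brought to 3200 μL → factor 3200/275 = 11.636
Step 2: 85 μL + 3350 μL = 3435 μL total → factor 3435/85 = 40.412
Step 3: 260 μL brought to 47.4 mL → factor 47400/260 = 182.31
Dilution factor to tube 2 = 470.25; to tube 3 = 85729
[tube 2]/[tube 3] = (factor to tube 3)/(factor to tube 2) = 85729/470.25 = 182

182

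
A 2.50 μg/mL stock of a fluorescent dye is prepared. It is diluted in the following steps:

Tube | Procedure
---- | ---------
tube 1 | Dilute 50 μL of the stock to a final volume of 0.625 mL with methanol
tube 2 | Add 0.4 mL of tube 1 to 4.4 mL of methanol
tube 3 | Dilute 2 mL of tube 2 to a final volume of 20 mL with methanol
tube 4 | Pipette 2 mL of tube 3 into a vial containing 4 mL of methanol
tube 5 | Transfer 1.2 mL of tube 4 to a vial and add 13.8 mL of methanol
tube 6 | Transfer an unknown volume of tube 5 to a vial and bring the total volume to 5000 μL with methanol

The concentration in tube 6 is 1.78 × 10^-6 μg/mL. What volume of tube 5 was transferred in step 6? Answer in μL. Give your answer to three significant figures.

Step 1: 50 μL brought to 0.625 mL → factor 625/50 = 12.5
Step 2: 0.4 mL + 4.4 mL = 4.8 mL total → factor 4.8/0.4 = 12
Step 3: 2 mL brought to 20 mL → factor 20/2 = 10
Step 4: 2 mL + 4 mL = 6 mL total → factor 6/2 = 3
Step 5: 1.2 mL + 13.8 mL = 15 mL total → factor 15/1.2 = 12.5
Step 6: v brought to 5000 μL → factor = 5000 μL/v
Product of known-step factors = 56250
Overall factor = 2.50 μg/mL / (1.78 × 10^-6 μg/mL) = 1.4045 × 10^6
Step-6 factor = 1.4045 × 10^6 / 56250 = 24.969
v = 5000 μL / 24.969 = 200 μL

200 μL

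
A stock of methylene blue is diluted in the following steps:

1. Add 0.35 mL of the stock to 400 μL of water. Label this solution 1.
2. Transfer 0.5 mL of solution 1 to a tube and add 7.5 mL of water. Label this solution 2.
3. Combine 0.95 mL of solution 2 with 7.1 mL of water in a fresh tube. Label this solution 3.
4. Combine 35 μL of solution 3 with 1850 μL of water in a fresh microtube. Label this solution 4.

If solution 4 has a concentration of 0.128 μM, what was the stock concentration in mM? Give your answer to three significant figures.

Step 1: 0.35 mL + 400 μL = 0.75 mL total → factor 0.75/0.35 = 2.1429
Step 2: 0.5 mL + 7.5 mL = 8 mL total → factor 8/0.5 = 16
Step 3: 0.95 mL + 7.1 mL = 8.05 mL total → factor 8.05/0.95 = 8.4737
Step 4: 35 μL + 1850 μL = 1885 μL total → factor 1885/35 = 53.857
Overall dilution factor = 2.1429 × 16 × 8.4737 × 53.857 = 15647
Stock = 0.128 μM × 15647 = 2003 μM = 2.00 mM

2.00 mM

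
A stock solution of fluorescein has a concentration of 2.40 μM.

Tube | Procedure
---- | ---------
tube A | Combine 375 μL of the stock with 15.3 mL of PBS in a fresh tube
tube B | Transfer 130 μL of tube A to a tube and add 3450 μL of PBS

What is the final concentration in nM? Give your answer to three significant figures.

2.08 nM

Step 1: 375 μL + 15.3 mL = 15675 μL total → factor 15675/375 = 41.8
Step 2: 130 μL + 3450 μL = 3580 μL total → factor 3580/130 = 27.538
Overall dilution factor = 41.8 × 27.538 = 1151.1
Final = 2.40 μM / 1151.1 = 0.002085 μM = 2.08 nM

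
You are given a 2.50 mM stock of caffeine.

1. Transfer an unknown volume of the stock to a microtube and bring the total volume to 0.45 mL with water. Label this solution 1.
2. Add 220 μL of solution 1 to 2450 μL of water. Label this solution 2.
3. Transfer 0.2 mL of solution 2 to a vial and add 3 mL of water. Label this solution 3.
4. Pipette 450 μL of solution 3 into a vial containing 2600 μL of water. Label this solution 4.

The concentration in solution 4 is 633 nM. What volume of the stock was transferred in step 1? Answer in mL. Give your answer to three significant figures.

Step 1: v brought to 0.45 mL → factor = 0.45 mL/v
Step 2: 220 μL + 2450 μL = 2670 μL total → factor 2670/220 = 12.136
Step 3: 0.2 mL + 3 mL = 3.2 mL total → factor 3.2/0.2 = 16
Step 4: 450 μL + 2600 μL = 3050 μL total → factor 3050/450 = 6.7778
Product of known-step factors = 1316.1
Overall factor = 2.50 mM / (633 nM) = 3949.4
Step-1 factor = 3949.4 / 1316.1 = 3.0008
v = 0.45 mL / 3.0008 = 0.150 mL

0.150 mL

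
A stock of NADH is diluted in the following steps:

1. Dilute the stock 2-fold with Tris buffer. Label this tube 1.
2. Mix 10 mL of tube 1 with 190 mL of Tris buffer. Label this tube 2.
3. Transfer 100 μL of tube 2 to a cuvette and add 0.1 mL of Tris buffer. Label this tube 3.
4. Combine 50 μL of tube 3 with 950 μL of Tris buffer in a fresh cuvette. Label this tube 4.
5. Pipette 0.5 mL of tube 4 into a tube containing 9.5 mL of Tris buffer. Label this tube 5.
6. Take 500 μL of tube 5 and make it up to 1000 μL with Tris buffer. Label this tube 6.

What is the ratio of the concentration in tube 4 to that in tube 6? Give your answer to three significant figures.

40.0

Step 1: 2-fold → factor 2
Step 2: 10 mL + 190 mL = 200 mL total → factor 200/10 = 20
Step 3: 100 μL + 0.1 mL = 200 μL total → factor 200/100 = 2
Step 4: 50 μL + 950 μL = 1000 μL total → factor 1000/50 = 20
Step 5: 0.5 mL + 9.5 mL = 10 mL total → factor 10/0.5 = 20
Step 6: 500 μL brought to 1000 μL → factor 1000/500 = 2
Dilution factor to tube 4 = 1600; to tube 6 = 64000
[tube 4]/[tube 6] = (factor to tube 6)/(factor to tube 4) = 64000/1600 = 40.0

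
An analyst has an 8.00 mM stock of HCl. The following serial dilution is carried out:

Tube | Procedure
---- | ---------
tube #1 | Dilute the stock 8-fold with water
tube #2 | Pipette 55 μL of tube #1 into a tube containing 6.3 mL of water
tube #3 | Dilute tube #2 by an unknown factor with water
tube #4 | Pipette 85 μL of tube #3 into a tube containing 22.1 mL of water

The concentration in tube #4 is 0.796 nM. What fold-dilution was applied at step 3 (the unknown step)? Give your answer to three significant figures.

Step 1: 8-fold → factor 8
Step 2: 55 μL + 6.3 mL = 6355 μL total → factor 6355/55 = 115.55
Step 3: unknown factor x
Step 4: 85 μL + 22.1 mL = 22185 μL total → factor 22185/85 = 261
Product of known-step factors = 2.4126 × 10^5
Overall factor = 8.00 mM / (0.796 nM) = 1.005 × 10^7
x = 1.005 × 10^7 / 2.4126 × 10^5 = 41.7

41.7-fold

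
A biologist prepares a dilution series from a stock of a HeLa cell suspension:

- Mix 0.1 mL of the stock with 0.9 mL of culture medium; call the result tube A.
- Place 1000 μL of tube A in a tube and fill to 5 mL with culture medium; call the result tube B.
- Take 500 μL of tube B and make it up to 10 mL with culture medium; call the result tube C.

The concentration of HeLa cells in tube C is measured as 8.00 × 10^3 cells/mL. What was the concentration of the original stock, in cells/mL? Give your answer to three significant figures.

8.00 × 10^6 cells/mL

Step 1: 0.1 mL + 0.9 mL = 1 mL total → factor 1/0.1 = 10
Step 2: 1000 μL brought to 5 mL → factor 5000/1000 = 5
Step 3: 500 μL brought to 10 mL → factor 10000/500 = 20
Overall dilution factor = 10 × 5 × 20 = 1000
Stock = 8.00 × 10^3 cells/mL × 1000 = 8.00 × 10^6 cells/mL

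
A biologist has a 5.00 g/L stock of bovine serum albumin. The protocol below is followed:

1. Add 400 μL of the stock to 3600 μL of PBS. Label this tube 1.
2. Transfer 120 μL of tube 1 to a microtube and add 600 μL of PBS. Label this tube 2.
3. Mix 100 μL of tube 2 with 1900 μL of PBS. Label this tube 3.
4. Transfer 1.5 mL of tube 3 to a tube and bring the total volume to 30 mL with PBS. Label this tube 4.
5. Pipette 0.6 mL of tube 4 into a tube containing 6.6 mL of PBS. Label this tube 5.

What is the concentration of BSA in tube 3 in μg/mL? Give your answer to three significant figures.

4.17 μg/mL

Step 1: 400 μL + 3600 μL = 4000 μL total → factor 4000/400 = 10
Step 2: 120 μL + 600 μL = 720 μL total → factor 720/120 = 6
Step 3: 100 μL + 1900 μL = 2000 μL total → factor 2000/100 = 20
Dilution factor through tube 3 = 10 × 6 × 20 = 1200
[tube 3] = 5.00 g/L / 1200 = 0.004167 g/L = 4.17 μg/mL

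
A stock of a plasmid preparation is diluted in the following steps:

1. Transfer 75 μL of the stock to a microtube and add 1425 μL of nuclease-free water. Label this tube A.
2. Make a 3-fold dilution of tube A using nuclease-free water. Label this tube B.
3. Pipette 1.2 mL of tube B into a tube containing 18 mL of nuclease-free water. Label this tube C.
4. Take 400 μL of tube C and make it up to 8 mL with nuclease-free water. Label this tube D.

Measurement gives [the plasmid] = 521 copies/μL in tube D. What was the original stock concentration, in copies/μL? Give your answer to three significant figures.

1.00 × 10^7 copies/μL

Step 1: 75 μL + 1425 μL = 1500 μL total → factor 1500/75 = 20
Step 2: 3-fold → factor 3
Step 3: 1.2 mL + 18 mL = 19.2 mL total → factor 19.2/1.2 = 16
Step 4: 400 μL brought to 8 mL → factor 8000/400 = 20
Overall dilution factor = 20 × 3 × 16 × 20 = 19200
Stock = 521 copies/μL × 19200 = 1.00 × 10^7 copies/μL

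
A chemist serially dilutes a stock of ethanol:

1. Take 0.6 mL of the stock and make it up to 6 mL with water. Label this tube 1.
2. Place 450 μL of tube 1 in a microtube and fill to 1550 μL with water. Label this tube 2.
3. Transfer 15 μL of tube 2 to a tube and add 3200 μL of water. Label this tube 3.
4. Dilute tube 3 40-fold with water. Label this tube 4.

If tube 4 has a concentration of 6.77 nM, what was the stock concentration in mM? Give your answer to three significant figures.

2.00 mM

Step 1: 0.6 mL brought to 6 mL → factor 6/0.6 = 10
Step 2: 450 μL brought to 1550 μL → factor 1550/450 = 3.4444
Step 3: 15 μL + 3200 μL = 3215 μL total → factor 3215/15 = 214.33
Step 4: 40-fold → factor 40
Overall dilution factor = 10 × 3.4444 × 214.33 × 40 = 2.953 × 10^5
Stock = 6.77 nM × 2.953 × 10^5 = 1.999 × 10^6 nM = 2.00 mM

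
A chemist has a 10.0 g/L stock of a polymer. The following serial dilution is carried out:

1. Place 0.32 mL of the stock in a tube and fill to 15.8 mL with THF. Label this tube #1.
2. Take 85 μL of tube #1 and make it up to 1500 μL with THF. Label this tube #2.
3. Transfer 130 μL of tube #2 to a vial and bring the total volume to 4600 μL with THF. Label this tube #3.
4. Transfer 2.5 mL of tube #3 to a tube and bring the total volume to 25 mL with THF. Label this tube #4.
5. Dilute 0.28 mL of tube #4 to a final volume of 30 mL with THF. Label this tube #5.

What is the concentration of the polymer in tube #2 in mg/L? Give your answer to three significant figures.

Step 1: 0.32 mL brought to 15.8 mL → factor 15.8/0.32 = 49.375
Step 2: 85 μL brought to 1500 μL → factor 1500/85 = 17.647
Dilution factor through tube #2 = 49.375 × 17.647 = 871.32
[tube #2] = 10.0 g/L / 871.32 = 0.01148 g/L = 11.5 mg/L

11.5 mg/L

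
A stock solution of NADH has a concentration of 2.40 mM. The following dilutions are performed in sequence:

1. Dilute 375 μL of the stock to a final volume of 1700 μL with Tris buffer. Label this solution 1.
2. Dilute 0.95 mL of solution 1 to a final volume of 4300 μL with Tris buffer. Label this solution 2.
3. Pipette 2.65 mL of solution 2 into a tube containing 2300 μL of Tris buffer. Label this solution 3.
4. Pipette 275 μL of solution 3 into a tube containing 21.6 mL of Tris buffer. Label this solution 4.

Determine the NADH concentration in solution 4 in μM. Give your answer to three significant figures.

Step 1: 375 μL brought to 1700 μL → factor 1700/375 = 4.5333
Step 2: 0.95 mL brought to 4300 μL → factor 4.3/0.95 = 4.5263
Step 3: 2.65 mL + 2300 μL = 4.95 mL total → factor 4.95/2.65 = 1.8679
Step 4: 275 μL + 21.6 mL = 21875 μL total → factor 21875/275 = 79.545
Overall dilution factor = 4.5333 × 4.5263 × 1.8679 × 79.545 = 3048.9
Final = 2.40 mM / 3048.9 = 0.0007872 mM = 0.787 μM

0.787 μM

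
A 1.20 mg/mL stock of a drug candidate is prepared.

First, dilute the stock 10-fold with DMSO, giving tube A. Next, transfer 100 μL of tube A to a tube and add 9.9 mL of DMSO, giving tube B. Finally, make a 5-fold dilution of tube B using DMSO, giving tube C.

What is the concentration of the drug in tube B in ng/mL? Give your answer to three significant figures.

Step 1: 10-fold → factor 10
Step 2: 100 μL + 9.9 mL = 10000 μL total → factor 10000/100 = 100
Dilution factor through tube B = 10 × 100 = 1000
[tube B] = 1.20 mg/mL / 1000 = 0.001200 mg/mL = 1.20 × 10^3 ng/mL

1.20 × 10^3 ng/mL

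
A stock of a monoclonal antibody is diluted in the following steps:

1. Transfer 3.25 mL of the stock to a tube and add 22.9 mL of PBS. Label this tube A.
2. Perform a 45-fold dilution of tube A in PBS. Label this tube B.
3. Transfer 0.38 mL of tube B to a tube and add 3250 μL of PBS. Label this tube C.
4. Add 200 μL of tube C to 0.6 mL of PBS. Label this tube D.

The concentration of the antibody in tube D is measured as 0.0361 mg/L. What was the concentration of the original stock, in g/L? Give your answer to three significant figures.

Step 1: 3.25 mL + 22.9 mL = 26.15 mL total → factor 26.15/3.25 = 8.0462
Step 2: 45-fold → factor 45
Step 3: 0.38 mL + 3250 μL = 3.63 mL total → factor 3.63/0.38 = 9.5526
Step 4: 200 μL + 0.6 mL = 800 μL total → factor 800/200 = 4
Overall dilution factor = 8.0462 × 45 × 9.5526 × 4 = 13835
Stock = 0.0361 mg/L × 13835 = 499.4 mg/L = 0.499 g/L

0.499 g/L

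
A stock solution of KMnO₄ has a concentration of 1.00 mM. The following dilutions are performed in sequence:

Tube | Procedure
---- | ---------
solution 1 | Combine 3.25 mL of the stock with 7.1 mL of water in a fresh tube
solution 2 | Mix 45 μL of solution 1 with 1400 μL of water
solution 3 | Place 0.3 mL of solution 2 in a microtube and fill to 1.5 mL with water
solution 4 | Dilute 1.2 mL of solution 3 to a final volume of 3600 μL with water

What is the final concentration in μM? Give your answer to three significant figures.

0.652 μM

Step 1: 3.25 mL + 7.1 mL = 10.35 mL total → factor 10.35/3.25 = 3.1846
Step 2: 45 μL + 1400 μL = 1445 μL total → factor 1445/45 = 32.111
Step 3: 0.3 mL brought to 1.5 mL → factor 1.5/0.3 = 5
Step 4: 1.2 mL brought to 3600 μL → factor 3.6/1.2 = 3
Overall dilution factor = 3.1846 × 32.111 × 5 × 3 = 1533.9
Final = 1.00 mM / 1533.9 = 0.0006519 mM = 0.652 μM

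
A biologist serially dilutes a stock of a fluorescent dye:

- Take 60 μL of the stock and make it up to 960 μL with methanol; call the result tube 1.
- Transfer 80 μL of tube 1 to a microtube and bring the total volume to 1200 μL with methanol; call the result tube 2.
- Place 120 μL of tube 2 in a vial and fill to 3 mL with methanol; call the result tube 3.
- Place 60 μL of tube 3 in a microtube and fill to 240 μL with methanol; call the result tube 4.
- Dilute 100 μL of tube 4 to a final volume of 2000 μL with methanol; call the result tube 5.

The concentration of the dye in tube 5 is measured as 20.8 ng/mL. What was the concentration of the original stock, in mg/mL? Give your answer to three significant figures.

Step 1: 60 μL brought to 960 μL → factor 960/60 = 16
Step 2: 80 μL brought to 1200 μL → factor 1200/80 = 15
Step 3: 120 μL brought to 3 mL → factor 3000/120 = 25
Step 4: 60 μL brought to 240 μL → factor 240/60 = 4
Step 5: 100 μL brought to 2000 μL → factor 2000/100 = 20
Overall dilution factor = 16 × 15 × 25 × 4 × 20 = 4.8 × 10^5
Stock = 20.8 ng/mL × 4.8 × 10^5 = 9.984 × 10^6 ng/mL = 9.98 mg/mL

9.98 mg/mL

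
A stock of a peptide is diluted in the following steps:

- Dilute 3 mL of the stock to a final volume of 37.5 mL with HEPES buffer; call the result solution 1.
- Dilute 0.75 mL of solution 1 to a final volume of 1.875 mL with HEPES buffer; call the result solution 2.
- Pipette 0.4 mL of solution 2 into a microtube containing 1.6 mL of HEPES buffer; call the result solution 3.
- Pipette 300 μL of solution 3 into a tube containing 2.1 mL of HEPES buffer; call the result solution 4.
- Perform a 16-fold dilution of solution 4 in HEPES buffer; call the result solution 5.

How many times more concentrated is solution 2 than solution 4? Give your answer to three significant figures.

40.0

Step 1: 3 mL brought to 37.5 mL → factor 37.5/3 = 12.5
Step 2: 0.75 mL brought to 1.875 mL → factor 1.875/0.75 = 2.5
Step 3: 0.4 mL + 1.6 mL = 2 mL total → factor 2/0.4 = 5
Step 4: 300 μL + 2.1 mL = 2400 μL total → factor 2400/300 = 8
Dilution factor to solution 2 = 31.25; to solution 4 = 1250
[solution 2]/[solution 4] = (factor to solution 4)/(factor to solution 2) = 1250/31.25 = 40.0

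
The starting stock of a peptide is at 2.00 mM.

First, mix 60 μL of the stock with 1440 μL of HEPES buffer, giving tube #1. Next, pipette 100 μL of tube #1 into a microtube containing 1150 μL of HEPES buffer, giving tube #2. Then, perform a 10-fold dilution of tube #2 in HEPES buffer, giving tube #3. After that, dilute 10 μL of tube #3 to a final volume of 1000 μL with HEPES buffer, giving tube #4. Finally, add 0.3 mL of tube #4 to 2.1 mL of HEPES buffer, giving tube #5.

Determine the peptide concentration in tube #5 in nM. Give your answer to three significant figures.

Step 1: 60 μL + 1440 μL = 1500 μL total → factor 1500/60 = 25
Step 2: 100 μL + 1150 μL = 1250 μL total → factor 1250/100 = 12.5
Step 3: 10-fold → factor 10
Step 4: 10 μL brought to 1000 μL → factor 1000/10 = 100
Step 5: 0.3 mL + 2.1 mL = 2.4 mL total → factor 2.4/0.3 = 8
Overall dilution factor = 25 × 12.5 × 10 × 100 × 8 = 2.5 × 10^6
Final = 2.00 mM / 2.5 × 10^6 = 8.000 × 10^-7 mM = 0.800 nM

0.800 nM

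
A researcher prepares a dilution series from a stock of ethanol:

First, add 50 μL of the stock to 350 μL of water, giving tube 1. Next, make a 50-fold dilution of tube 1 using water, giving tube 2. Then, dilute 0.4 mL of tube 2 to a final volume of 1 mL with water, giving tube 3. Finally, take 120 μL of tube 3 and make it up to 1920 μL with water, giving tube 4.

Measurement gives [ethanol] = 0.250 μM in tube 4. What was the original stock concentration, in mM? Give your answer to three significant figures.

Step 1: 50 μL + 350 μL = 400 μL total → factor 400/50 = 8
Step 2: 50-fold → factor 50
Step 3: 0.4 mL brought to 1 mL → factor 1/0.4 = 2.5
Step 4: 120 μL brought to 1920 μL → factor 1920/120 = 16
Overall dilution factor = 8 × 50 × 2.5 × 16 = 16000
Stock = 0.250 μM × 16000 = 4000 μM = 4.00 mM

4.00 mM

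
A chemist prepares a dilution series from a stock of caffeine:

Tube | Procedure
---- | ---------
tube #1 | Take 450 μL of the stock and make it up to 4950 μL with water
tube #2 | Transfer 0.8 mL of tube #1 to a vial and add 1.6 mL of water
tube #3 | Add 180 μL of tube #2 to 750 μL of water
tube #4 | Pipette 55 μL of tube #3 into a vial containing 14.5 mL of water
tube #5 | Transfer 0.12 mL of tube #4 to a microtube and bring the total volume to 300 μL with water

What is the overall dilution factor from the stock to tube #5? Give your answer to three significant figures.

Step 1: 450 μL brought to 4950 μL → factor 4950/450 = 11
Step 2: 0.8 mL + 1.6 mL = 2.4 mL total → factor 2.4/0.8 = 3
Step 3: 180 μL + 750 μL = 930 μL total → factor 930/180 = 5.1667
Step 4: 55 μL + 14.5 mL = 14555 μL total → factor 14555/55 = 264.64
Step 5: 0.12 mL brought to 300 μL → factor 0.3/0.12 = 2.5
Overall dilution factor = 11 × 3 × 5.1667 × 264.64 × 2.5 = 1.128 × 10^5

1.13 × 10^5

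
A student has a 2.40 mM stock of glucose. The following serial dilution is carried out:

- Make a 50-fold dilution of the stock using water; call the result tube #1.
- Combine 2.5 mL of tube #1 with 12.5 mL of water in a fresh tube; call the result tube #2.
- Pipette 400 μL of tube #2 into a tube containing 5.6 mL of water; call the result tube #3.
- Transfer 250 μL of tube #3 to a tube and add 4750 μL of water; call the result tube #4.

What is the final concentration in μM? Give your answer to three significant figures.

Step 1: 50-fold → factor 50
Step 2: 2.5 mL + 12.5 mL = 15 mL total → factor 15/2.5 = 6
Step 3: 400 μL + 5.6 mL = 6000 μL total → factor 6000/400 = 15
Step 4: 250 μL + 4750 μL = 5000 μL total → factor 5000/250 = 20
Overall dilution factor = 50 × 6 × 15 × 20 = 90000
Final = 2.40 mM / 90000 = 2.667 × 10^-5 mM = 0.0267 μM

0.0267 μM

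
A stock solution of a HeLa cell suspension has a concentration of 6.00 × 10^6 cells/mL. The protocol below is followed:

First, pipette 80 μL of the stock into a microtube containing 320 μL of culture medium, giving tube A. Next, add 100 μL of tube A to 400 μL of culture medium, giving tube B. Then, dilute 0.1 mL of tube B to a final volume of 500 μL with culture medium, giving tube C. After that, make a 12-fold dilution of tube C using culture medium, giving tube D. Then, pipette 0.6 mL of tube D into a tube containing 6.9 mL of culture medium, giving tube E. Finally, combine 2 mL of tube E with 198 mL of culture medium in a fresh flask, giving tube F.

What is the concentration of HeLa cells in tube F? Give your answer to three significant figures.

3.20 cells/mL

Step 1: 80 μL + 320 μL = 400 μL total → factor 400/80 = 5
Step 2: 100 μL + 400 μL = 500 μL total → factor 500/100 = 5
Step 3: 0.1 mL brought to 500 μL → factor 0.5/0.1 = 5
Step 4: 12-fold → factor 12
Step 5: 0.6 mL + 6.9 mL = 7.5 mL total → factor 7.5/0.6 = 12.5
Step 6: 2 mL + 198 mL = 200 mL total → factor 200/2 = 100
Overall dilution factor = 5 × 5 × 5 × 12 × 12.5 × 100 = 1.875 × 10^6
Final = 6.00 × 10^6 cells/mL / 1.875 × 10^6 = 3.20 cells/mL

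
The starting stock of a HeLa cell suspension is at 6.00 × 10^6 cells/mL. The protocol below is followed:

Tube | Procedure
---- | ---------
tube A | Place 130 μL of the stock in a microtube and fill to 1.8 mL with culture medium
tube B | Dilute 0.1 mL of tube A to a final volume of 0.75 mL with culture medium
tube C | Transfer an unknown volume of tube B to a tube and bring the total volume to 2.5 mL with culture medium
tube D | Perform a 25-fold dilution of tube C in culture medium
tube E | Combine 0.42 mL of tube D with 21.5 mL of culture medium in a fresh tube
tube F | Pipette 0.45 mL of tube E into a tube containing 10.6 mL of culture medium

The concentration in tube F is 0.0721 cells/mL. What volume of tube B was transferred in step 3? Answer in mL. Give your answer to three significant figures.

0.100 mL

Step 1: 130 μL brought to 1.8 mL → factor 1800/130 = 13.846
Step 2: 0.1 mL brought to 0.75 mL → factor 0.75/0.1 = 7.5
Step 3: v brought to 2.5 mL → factor = 2.5 mL/v
Step 4: 25-fold → factor 25
Step 5: 0.42 mL + 21.5 mL = 21.92 mL total → factor 21.92/0.42 = 52.19
Step 6: 0.45 mL + 10.6 mL = 11.05 mL total → factor 11.05/0.45 = 24.556
Product of known-step factors = 3.3271 × 10^6
Overall factor = 6.00 × 10^6 cells/mL / (0.0721 cells/mL) = 8.3218 × 10^7
Step-3 factor = 8.3218 × 10^7 / 3.3271 × 10^6 = 25.012
v = 2.5 mL / 25.012 = 0.100 mL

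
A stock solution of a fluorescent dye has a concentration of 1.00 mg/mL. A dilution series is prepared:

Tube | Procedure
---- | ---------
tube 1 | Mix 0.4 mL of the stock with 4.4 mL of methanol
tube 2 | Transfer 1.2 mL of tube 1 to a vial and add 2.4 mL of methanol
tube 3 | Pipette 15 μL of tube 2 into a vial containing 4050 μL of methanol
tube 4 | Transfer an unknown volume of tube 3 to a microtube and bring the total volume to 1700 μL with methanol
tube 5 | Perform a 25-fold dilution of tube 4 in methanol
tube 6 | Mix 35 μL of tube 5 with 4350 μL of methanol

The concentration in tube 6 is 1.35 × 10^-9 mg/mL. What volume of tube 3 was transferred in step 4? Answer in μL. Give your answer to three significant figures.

Step 1: 0.4 mL + 4.4 mL = 4.8 mL total → factor 4.8/0.4 = 12
Step 2: 1.2 mL + 2.4 mL = 3.6 mL total → factor 3.6/1.2 = 3
Step 3: 15 μL + 4050 μL = 4065 μL total → factor 4065/15 = 271
Step 4: v brought to 1700 μL → factor = 1700 μL/v
Step 5: 25-fold → factor 25
Step 6: 35 μL + 4350 μL = 4385 μL total → factor 4385/35 = 125.29
Product of known-step factors = 3.0557 × 10^7
Overall factor = 1.00 mg/mL / (1.35 × 10^-9 mg/mL) = 7.4074 × 10^8
Step-4 factor = 7.4074 × 10^8 / 3.0557 × 10^7 = 24.241
v = 1700 μL / 24.241 = 70.1 μL

70.1 μL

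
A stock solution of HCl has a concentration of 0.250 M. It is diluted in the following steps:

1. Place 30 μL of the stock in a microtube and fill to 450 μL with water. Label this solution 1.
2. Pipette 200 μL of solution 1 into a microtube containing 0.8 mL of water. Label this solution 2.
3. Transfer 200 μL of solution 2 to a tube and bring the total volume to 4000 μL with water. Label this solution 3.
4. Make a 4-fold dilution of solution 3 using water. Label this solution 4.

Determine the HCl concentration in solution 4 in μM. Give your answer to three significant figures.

41.7 μM

Step 1: 30 μL brought to 450 μL → factor 450/30 = 15
Step 2: 200 μL + 0.8 mL = 1000 μL total → factor 1000/200 = 5
Step 3: 200 μL brought to 4000 μL → factor 4000/200 = 20
Step 4: 4-fold → factor 4
Overall dilution factor = 15 × 5 × 20 × 4 = 6000
Final = 0.250 M / 6000 = 4.167 × 10^-5 M = 41.7 μM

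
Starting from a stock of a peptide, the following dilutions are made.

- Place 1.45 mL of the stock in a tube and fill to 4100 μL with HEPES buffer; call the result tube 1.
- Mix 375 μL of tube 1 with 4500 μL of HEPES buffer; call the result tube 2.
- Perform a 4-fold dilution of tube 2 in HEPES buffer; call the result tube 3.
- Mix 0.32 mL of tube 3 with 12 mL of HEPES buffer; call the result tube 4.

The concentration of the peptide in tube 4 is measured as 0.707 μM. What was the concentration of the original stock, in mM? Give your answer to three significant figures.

Step 1: 1.45 mL brought to 4100 μL → factor 4.1/1.45 = 2.8276
Step 2: 375 μL + 4500 μL = 4875 μL total → factor 4875/375 = 13
Step 3: 4-fold → factor 4
Step 4: 0.32 mL + 12 mL = 12.32 mL total → factor 12.32/0.32 = 38.5
Overall dilution factor = 2.8276 × 13 × 4 × 38.5 = 5660.8
Stock = 0.707 μM × 5660.8 = 4002 μM = 4.00 mM

4.00 mM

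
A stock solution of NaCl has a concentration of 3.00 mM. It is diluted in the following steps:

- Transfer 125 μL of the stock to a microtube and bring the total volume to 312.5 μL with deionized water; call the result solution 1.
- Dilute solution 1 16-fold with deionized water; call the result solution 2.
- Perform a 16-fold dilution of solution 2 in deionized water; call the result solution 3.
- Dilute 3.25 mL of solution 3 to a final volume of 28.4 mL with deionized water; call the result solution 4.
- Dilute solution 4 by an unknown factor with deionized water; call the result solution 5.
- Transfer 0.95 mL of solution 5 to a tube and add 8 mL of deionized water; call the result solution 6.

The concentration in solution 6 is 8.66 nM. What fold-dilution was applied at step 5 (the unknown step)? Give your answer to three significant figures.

6.57-fold

Step 1: 125 μL brought to 312.5 μL → factor 312.5/125 = 2.5
Step 2: 16-fold → factor 16
Step 3: 16-fold → factor 16
Step 4: 3.25 mL brought to 28.4 mL → factor 28.4/3.25 = 8.7385
Step 5: unknown factor x
Step 6: 0.95 mL + 8 mL = 8.95 mL total → factor 8.95/0.95 = 9.4211
Product of known-step factors = 52688
Overall factor = 3.00 mM / (8.66 nM) = 3.4642 × 10^5
x = 3.4642 × 10^5 / 52688 = 6.57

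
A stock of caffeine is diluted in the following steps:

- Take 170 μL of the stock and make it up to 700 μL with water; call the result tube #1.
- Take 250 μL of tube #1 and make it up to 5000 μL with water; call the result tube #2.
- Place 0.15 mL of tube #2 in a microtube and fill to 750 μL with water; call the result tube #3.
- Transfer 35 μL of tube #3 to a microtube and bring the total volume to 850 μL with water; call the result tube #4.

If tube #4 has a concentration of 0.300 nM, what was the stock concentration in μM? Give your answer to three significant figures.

3.00 μM

Step 1: 170 μL brought to 700 μL → factor 700/170 = 4.1176
Step 2: 250 μL brought to 5000 μL → factor 5000/250 = 20
Step 3: 0.15 mL brought to 750 μL → factor 0.75/0.15 = 5
Step 4: 35 μL brought to 850 μL → factor 850/35 = 24.286
Overall dilution factor = 4.1176 × 20 × 5 × 24.286 = 10000
Stock = 0.300 nM × 10000 = 3000 nM = 3.00 μM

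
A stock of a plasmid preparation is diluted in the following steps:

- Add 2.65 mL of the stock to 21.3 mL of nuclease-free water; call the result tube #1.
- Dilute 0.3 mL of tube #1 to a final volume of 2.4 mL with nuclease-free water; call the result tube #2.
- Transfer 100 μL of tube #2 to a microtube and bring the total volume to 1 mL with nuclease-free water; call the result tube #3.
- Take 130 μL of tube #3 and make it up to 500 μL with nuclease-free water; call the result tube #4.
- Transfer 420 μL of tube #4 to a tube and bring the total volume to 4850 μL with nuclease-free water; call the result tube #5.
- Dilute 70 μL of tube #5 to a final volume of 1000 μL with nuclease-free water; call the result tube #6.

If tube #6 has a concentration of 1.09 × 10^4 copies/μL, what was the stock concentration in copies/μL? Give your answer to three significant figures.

5.00 × 10^9 copies/μL

Step 1: 2.65 mL + 21.3 mL = 23.95 mL total → factor 23.95/2.65 = 9.0377
Step 2: 0.3 mL brought to 2.4 mL → factor 2.4/0.3 = 8
Step 3: 100 μL brought to 1 mL → factor 1000/100 = 10
Step 4: 130 μL brought to 500 μL → factor 500/130 = 3.8462
Step 5: 420 μL brought to 4850 μL → factor 4850/420 = 11.548
Step 6: 70 μL brought to 1000 μL → factor 1000/70 = 14.286
Overall dilution factor = 9.0377 × 8 × 10 × 3.8462 × 11.548 × 14.286 = 4.5874 × 10^5
Stock = 1.09 × 10^4 copies/μL × 4.5874 × 10^5 = 5.00 × 10^9 copies/μL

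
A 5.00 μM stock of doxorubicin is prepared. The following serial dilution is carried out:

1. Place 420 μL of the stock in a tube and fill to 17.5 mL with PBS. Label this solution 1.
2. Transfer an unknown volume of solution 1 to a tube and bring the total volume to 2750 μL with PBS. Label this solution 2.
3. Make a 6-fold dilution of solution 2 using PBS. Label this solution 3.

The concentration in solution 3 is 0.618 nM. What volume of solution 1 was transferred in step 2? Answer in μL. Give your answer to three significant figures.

85.0 μL

Step 1: 420 μL brought to 17.5 mL → factor 17500/420 = 41.667
Step 2: v brought to 2750 μL → factor = 2750 μL/v
Step 3: 6-fold → factor 6
Product of known-step factors = 250
Overall factor = 5.00 μM / (0.618 nM) = 8090.6
Step-2 factor = 8090.6 / 250 = 32.362
v = 2750 μL / 32.362 = 85.0 μL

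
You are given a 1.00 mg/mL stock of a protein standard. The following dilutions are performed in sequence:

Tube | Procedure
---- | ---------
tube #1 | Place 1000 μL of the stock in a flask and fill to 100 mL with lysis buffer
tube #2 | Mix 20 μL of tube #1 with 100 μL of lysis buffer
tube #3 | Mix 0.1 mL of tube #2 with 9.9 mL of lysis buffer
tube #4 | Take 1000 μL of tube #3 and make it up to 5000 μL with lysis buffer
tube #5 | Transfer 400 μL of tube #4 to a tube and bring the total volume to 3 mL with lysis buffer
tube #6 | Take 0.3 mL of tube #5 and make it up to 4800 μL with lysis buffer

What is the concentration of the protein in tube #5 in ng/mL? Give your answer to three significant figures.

0.444 ng/mL

Step 1: 1000 μL brought to 100 mL → factor 1 × 10^5/1000 = 100
Step 2: 20 μL + 100 μL = 120 μL total → factor 120/20 = 6
Step 3: 0.1 mL + 9.9 mL = 10 mL total → factor 10/0.1 = 100
Step 4: 1000 μL brought to 5000 μL → factor 5000/1000 = 5
Step 5: 400 μL brought to 3 mL → factor 3000/400 = 7.5
Dilution factor through tube #5 = 100 × 6 × 100 × 5 × 7.5 = 2.25 × 10^6
[tube #5] = 1.00 mg/mL / 2.25 × 10^6 = 4.444 × 10^-7 mg/mL = 0.444 ng/mL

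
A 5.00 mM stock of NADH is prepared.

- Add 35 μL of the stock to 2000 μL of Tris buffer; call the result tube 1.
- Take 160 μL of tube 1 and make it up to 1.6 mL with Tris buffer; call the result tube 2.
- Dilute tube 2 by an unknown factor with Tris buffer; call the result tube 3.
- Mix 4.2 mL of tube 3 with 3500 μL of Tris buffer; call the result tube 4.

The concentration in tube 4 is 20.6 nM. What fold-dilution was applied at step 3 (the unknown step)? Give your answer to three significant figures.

228-fold

Step 1: 35 μL + 2000 μL = 2035 μL total → factor 2035/35 = 58.143
Step 2: 160 μL brought to 1.6 mL → factor 1600/160 = 10
Step 3: unknown factor x
Step 4: 4.2 mL + 3500 μL = 7.7 mL total → factor 7.7/4.2 = 1.8333
Product of known-step factors = 1066
Overall factor = 5.00 mM / (20.6 nM) = 2.4272 × 10^5
x = 2.4272 × 10^5 / 1066 = 228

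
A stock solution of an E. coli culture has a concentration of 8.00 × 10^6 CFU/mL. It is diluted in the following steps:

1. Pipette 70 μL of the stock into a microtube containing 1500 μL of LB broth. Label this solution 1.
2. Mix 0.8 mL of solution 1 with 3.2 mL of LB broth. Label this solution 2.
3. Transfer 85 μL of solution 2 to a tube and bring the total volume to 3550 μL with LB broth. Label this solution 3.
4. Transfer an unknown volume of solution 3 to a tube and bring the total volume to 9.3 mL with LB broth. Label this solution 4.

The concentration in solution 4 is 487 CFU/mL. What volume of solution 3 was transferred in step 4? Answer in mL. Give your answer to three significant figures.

Step 1: 70 μL + 1500 μL = 1570 μL total → factor 1570/70 = 22.429
Step 2: 0.8 mL + 3.2 mL = 4 mL total → factor 4/0.8 = 5
Step 3: 85 μL brought to 3550 μL → factor 3550/85 = 41.765
Step 4: v brought to 9.3 mL → factor = 9.3 mL/v
Product of known-step factors = 4683.6
Overall factor = 8.00 × 10^6 CFU/mL / (487 CFU/mL) = 16427
Step-4 factor = 16427 / 4683.6 = 3.5074
v = 9.3 mL / 3.5074 = 2.65 mL

2.65 mL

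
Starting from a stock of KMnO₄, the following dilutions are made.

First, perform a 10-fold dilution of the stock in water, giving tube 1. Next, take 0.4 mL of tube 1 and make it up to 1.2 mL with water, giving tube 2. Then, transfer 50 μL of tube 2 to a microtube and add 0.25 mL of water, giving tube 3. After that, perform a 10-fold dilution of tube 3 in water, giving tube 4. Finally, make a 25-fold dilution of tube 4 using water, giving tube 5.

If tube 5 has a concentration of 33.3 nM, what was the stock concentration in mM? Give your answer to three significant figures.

Step 1: 10-fold → factor 10
Step 2: 0.4 mL brought to 1.2 mL → factor 1.2/0.4 = 3
Step 3: 50 μL + 0.25 mL = 300 μL total → factor 300/50 = 6
Step 4: 10-fold → factor 10
Step 5: 25-fold → factor 25
Overall dilution factor = 10 × 3 × 6 × 10 × 25 = 45000
Stock = 33.3 nM × 45000 = 1.498 × 10^6 nM = 1.50 mM

1.50 mM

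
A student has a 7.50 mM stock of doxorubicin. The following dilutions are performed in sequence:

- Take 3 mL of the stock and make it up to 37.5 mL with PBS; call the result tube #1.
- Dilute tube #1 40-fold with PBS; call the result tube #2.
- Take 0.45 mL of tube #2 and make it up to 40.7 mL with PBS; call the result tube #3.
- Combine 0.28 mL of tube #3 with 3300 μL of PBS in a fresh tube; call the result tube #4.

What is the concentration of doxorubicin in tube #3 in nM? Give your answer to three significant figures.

Step 1: 3 mL brought to 37.5 mL → factor 37.5/3 = 12.5
Step 2: 40-fold → factor 40
Step 3: 0.45 mL brought to 40.7 mL → factor 40.7/0.45 = 90.444
Dilution factor through tube #3 = 12.5 × 40 × 90.444 = 45222
[tube #3] = 7.50 mM / 45222 = 0.0001658 mM = 166 nM

166 nM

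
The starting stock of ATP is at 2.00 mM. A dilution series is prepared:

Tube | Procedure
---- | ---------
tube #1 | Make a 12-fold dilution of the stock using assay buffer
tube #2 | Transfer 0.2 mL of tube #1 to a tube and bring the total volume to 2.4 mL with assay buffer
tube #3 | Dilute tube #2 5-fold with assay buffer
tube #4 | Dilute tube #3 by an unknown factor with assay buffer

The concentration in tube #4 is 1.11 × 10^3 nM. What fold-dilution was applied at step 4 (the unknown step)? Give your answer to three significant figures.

2.50-fold

Step 1: 12-fold → factor 12
Step 2: 0.2 mL brought to 2.4 mL → factor 2.4/0.2 = 12
Step 3: 5-fold → factor 5
Step 4: unknown factor x
Product of known-step factors = 720
Overall factor = 2.00 mM / (1.11 × 10^3 nM) = 1801.8
x = 1801.8 / 720 = 2.50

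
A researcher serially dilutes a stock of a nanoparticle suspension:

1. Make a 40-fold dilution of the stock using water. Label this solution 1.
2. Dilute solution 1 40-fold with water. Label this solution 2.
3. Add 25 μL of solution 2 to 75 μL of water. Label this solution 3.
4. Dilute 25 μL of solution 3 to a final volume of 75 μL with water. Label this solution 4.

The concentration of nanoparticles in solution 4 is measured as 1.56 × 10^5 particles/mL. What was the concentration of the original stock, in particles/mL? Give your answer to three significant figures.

Step 1: 40-fold → factor 40
Step 2: 40-fold → factor 40
Step 3: 25 μL + 75 μL = 100 μL total → factor 100/25 = 4
Step 4: 25 μL brought to 75 μL → factor 75/25 = 3
Overall dilution factor = 40 × 40 × 4 × 3 = 19200
Stock = 1.56 × 10^5 particles/mL × 19200 = 3.00 × 10^9 particles/mL

3.00 × 10^9 particles/mL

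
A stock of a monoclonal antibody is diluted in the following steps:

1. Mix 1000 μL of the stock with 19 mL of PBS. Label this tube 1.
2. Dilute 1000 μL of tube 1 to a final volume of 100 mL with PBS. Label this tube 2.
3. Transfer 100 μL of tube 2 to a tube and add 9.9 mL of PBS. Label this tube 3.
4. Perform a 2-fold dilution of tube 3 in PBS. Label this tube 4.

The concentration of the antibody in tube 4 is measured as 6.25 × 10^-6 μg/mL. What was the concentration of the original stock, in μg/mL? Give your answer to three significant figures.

2.50 μg/mL

Step 1: 1000 μL + 19 mL = 20000 μL total → factor 20000/1000 = 20
Step 2: 1000 μL brought to 100 mL → factor 1 × 10^5/1000 = 100
Step 3: 100 μL + 9.9 mL = 10000 μL total → factor 10000/100 = 100
Step 4: 2-fold → factor 2
Overall dilution factor = 20 × 100 × 100 × 2 = 4 × 10^5
Stock = 6.25 × 10^-6 μg/mL × 4 × 10^5 = 2.50 μg/mL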